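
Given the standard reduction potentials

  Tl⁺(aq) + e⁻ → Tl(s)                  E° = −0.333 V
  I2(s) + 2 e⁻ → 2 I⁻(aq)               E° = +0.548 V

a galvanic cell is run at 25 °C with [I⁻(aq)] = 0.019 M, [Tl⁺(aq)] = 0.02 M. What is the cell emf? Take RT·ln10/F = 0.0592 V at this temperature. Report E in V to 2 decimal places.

+1.08 V

Since E°(I₂/I⁻) > E°(Tl⁺/Tl), I₂/I⁻ serves as the cathode.
E°cell = +0.548 − (−0.333) = +0.881 V, with n = 2 electrons transferred.
For the overall reaction I2(s) + 2 Tl(s) → 2 I⁻(aq) + 2 Tl⁺(aq), Q = [I⁻(aq)]^2·[Tl⁺(aq)]^2 = 1.44×10^−7, giving log Q = −6.840.
By the Nernst equation, E = +0.881 − (0.0592/2)·(−6.840) = +1.08 V.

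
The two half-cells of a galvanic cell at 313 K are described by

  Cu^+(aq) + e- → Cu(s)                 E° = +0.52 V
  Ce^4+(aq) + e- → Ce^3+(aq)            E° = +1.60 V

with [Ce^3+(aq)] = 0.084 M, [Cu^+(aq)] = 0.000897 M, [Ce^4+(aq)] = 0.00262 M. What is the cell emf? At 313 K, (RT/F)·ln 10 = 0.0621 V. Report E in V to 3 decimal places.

+1.176 V

Ce⁴⁺/Ce³⁺ is reduced (cathode, E° = +1.60 V) and Cu⁺/Cu is oxidized (anode).
E°cell = +1.60 − (+0.52) = +1.08 V, with n = 1 electron transferred.
For the overall reaction Ce^4+(aq) + Cu(s) → Ce^3+(aq) + Cu^+(aq), Q = ([Ce^3+(aq)]·[Cu^+(aq)]) / [Ce^4+(aq)] = 0.0288, giving log Q = −1.541.
Applying E = E° − (RT ln10/nF)·log Q gives +1.08 − (0.0621/1)(−1.541) = +1.176 V.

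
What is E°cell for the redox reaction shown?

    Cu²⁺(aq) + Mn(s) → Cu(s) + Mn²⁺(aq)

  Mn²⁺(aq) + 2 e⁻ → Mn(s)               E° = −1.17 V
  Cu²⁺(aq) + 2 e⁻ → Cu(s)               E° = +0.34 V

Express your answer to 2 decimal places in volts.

In the reaction as written, Cu²⁺(aq) is reduced (cathode) and Mn²⁺(aq) is produced by oxidation at the anode.
E°cell = E°(cathode) − E°(anode) = +0.34 − (−1.17) = +1.51 V.

+1.51 V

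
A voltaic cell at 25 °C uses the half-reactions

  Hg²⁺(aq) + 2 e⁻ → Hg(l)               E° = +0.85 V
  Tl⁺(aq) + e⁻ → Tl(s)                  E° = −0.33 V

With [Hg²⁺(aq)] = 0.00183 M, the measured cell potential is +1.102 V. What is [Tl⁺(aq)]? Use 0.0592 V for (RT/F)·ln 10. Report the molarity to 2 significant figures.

0.89 M

With Hg²⁺/Hg at the cathode and Tl⁺/Tl at the anode, E°cell = +0.85 − (−0.33) = +1.18 V (n = 2).
From the Nernst equation, log Q = n(E° − E)/0.0592 = 2·(+1.18 − (+1.102))/0.0592 = 2.635.
For Hg²⁺(aq) + 2 Tl(s) → Hg(l) + 2 Tl⁺(aq), the reaction quotient is Q = [Tl⁺(aq)]^2 / [Hg²⁺(aq)].
Isolating [Tl⁺(aq)] in Q = 10^{2.635} yields log [Tl⁺(aq)] = −0.051, i.e. 0.89 M.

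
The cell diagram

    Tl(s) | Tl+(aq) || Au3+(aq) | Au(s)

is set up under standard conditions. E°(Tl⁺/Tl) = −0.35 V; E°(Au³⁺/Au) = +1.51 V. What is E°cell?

+1.86 V

By convention the left-hand electrode in cell notation is the anode (oxidation) and the right-hand electrode is the cathode (reduction).
E°cell = E°(right) − E°(left) = +1.51 − (−0.35) = +1.86 V.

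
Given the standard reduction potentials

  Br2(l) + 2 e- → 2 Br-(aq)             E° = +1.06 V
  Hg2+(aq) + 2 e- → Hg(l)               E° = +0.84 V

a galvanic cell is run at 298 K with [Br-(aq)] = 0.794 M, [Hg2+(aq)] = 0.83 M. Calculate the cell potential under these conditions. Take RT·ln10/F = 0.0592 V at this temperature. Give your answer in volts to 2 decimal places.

+0.23 V

Since E°(Br₂/Br⁻) > E°(Hg²⁺/Hg), Br₂/Br⁻ serves as the cathode.
E°cell = E°cat − E°an = +1.06 − (+0.84) = +0.22 V; n = 2.
Balancing gives Br2(l) + Hg(l) → 2 Br-(aq) + Hg2+(aq); hence Q = [Br-(aq)]^2·[Hg2+(aq)] = 0.523 (log Q = −0.281).
By the Nernst equation, E = +0.22 − (0.0592/2)·(−0.281) = +0.23 V.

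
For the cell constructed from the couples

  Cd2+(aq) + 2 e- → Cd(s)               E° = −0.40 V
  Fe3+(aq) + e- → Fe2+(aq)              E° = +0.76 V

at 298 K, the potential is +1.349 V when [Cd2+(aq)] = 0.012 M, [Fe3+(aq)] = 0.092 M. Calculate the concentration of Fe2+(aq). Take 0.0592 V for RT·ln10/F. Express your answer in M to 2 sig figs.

With Fe³⁺/Fe²⁺ at the cathode and Cd²⁺/Cd at the anode, E°cell = +0.76 − (−0.40) = +1.16 V (n = 2).
Since E = E° − (0.0592/n)·log Q, log Q = n(E° − E)/0.0592 = −6.385.
Balancing electrons gives 2 Fe3+(aq) + Cd(s) → 2 Fe2+(aq) + Cd2+(aq); thus Q = ([Fe2+(aq)]^2·[Cd2+(aq)]) / [Fe3+(aq)]^2.
Isolating [Fe2+(aq)] in Q = 10^{−6.385} yields log [Fe2+(aq)] = −3.268, i.e. 0.00054 M.

0.00054 M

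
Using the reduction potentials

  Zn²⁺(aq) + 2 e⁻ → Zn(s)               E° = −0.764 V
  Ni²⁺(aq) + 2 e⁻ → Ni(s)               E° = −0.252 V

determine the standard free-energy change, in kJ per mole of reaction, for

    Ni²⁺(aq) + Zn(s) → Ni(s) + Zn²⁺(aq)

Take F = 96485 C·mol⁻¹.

In the reaction as written Ni²⁺(aq) is reduced, so the Ni²⁺/Ni couple is the cathode and Zn²⁺/Zn is the anode.
E°cell = −0.252 − (−0.764) = +0.512 V; balancing electrons gives n = 2.
ΔG° = −nFE°cell = −(2)(96485)(+0.512) J/mol = −98.8 kJ/mol.

−98.8 kJ/mol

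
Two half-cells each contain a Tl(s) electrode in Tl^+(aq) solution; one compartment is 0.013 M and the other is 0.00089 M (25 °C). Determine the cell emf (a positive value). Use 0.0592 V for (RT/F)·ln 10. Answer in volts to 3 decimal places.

For a concentration cell E°cell = 0, since both electrodes use the same couple.
The compartment with the higher Tl^+(aq) concentration (0.013 M) acts as the cathode; ions are reduced there and produced at the dilute (0.00089 M) anode.
With n = 1, Ecell = −(0.0592/1)·log([dilute]/[conc]) = −(0.0592/1)·log(0.00089/0.013) = +0.069 V.

0.069 V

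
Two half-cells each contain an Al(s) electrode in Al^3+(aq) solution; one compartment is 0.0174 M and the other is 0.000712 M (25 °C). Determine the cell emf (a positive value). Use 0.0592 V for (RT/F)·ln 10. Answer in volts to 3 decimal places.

For a concentration cell E°cell = 0, since both electrodes use the same couple.
The compartment with the higher Al^3+(aq) concentration (0.0174 M) acts as the cathode; ions are reduced there and produced at the dilute (0.000712 M) anode.
With n = 3, Ecell = −(0.0592/3)·log([dilute]/[conc]) = −(0.0592/3)·log(0.000712/0.0174) = +0.027 V.

0.027 V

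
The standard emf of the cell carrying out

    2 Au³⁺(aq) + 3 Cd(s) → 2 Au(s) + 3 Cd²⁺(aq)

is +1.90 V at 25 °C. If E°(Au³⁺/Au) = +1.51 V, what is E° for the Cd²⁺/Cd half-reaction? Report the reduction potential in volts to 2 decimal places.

In the reaction as written the Au³⁺/Au couple is reduced (cathode) and Cd²⁺/Cd is oxidized (anode), so E°cell = E°(Au³⁺/Au) − E°(Cd²⁺/Cd).
E°(Cd²⁺/Cd) = E°(cathode) − E°cell = +1.51 − (+1.90) = −0.39 V.

−0.39 V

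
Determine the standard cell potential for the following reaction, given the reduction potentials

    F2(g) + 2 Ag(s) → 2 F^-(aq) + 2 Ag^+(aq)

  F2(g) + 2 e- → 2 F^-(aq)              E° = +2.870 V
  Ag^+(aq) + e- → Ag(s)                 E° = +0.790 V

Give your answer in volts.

F2(g) gains electrons, so the F₂/F⁻ couple is the cathode; the Ag⁺/Ag couple is the anode.
E°cell = E°(cathode) − E°(anode) = +2.870 − (+0.790) = +2.080 V.

+2.080 V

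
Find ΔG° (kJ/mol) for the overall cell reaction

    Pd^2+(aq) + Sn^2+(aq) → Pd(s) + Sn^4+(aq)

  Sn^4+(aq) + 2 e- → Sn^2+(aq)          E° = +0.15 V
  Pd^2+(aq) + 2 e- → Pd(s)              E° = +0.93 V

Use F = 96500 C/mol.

−151 kJ/mol

In the reaction as written Pd^2+(aq) is reduced, so the Pd²⁺/Pd couple is the cathode and Sn⁴⁺/Sn²⁺ is the anode.
E°cell = +0.93 − (+0.15) = +0.78 V; balancing electrons gives n = 2.
ΔG° = −nFE°cell = −(2)(96500)(+0.78) J/mol = −151 kJ/mol.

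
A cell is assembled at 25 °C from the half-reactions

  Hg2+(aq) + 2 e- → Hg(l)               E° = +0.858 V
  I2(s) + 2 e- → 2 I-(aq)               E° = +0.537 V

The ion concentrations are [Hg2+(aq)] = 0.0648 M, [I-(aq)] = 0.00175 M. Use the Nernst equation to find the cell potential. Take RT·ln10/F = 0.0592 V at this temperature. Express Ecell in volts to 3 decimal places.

Since E°(Hg²⁺/Hg) > E°(I₂/I⁻), Hg²⁺/Hg serves as the cathode.
E°cell = +0.858 − (+0.537) = +0.321 V, with n = 2 electrons transferred.
The balanced reaction is Hg2+(aq) + 2 I-(aq) → Hg(l) + I2(s), so Q = 1 / ([Hg2+(aq)]·[I-(aq)]^2) = 5.04×10^6 and log Q = 6.702.
By the Nernst equation, E = +0.321 − (0.0592/2)·(6.702) = +0.123 V.

+0.123 V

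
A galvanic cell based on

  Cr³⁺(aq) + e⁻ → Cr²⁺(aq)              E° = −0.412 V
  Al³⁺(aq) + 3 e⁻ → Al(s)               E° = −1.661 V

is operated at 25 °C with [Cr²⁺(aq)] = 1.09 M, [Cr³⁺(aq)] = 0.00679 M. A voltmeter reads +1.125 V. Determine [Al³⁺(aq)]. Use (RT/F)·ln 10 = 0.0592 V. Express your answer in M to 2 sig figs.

0.46 M

With Cr³⁺/Cr²⁺ at the cathode and Al³⁺/Al at the anode, E°cell = −0.412 − (−1.661) = +1.249 V (n = 3).
Since E = E° − (0.0592/n)·log Q, log Q = n(E° − E)/0.0592 = 6.284.
The balanced reaction is 3 Cr³⁺(aq) + Al(s) → 3 Cr²⁺(aq) + Al³⁺(aq), so Q = ([Cr²⁺(aq)]^3·[Al³⁺(aq)]) / [Cr³⁺(aq)]^3.
Solving for the unknown gives log [Al³⁺(aq)] = −0.333, so [Al³⁺(aq)] ≈ 0.46 M.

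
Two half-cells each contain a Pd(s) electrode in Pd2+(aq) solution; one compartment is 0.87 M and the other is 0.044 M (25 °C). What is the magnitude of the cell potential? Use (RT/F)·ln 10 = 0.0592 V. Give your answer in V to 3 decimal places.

For a concentration cell E°cell = 0, since both electrodes use the same couple.
The compartment with the higher Pd2+(aq) concentration (0.87 M) acts as the cathode; ions are reduced there and produced at the dilute (0.044 M) anode.
With n = 2, Ecell = −(0.0592/2)·log([dilute]/[conc]) = −(0.0592/2)·log(0.044/0.87) = +0.038 V.

0.038 V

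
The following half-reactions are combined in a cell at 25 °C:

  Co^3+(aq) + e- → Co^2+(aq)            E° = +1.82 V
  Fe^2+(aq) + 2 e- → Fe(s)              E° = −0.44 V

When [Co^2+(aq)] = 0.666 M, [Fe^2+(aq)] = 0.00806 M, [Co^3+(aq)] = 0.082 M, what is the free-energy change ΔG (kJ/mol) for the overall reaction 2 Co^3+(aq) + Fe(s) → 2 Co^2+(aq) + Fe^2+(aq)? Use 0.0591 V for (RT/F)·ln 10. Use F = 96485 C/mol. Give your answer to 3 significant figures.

−438 kJ/mol

E°cell = +1.82 − (−0.44) = +2.26 V; the balanced reaction transfers n = 2 electrons.
Here Q = ([Co^2+(aq)]^2·[Fe^2+(aq)]) / [Co^3+(aq)]^2 = 0.532 (log Q = −0.274), giving E = +2.26 − (0.0591/2)·(−0.274) = +2.2681 V.
Finally ΔG = −nFE = −(2)(96485 C/mol)(+2.2681 V) = −438 kJ/mol.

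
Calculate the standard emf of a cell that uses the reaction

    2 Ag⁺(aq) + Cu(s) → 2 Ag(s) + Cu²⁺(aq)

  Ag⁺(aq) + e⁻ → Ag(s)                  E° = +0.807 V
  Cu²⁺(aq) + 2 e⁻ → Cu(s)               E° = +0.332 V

+0.475 V

In the reaction as written, Ag⁺(aq) is reduced (cathode) and Cu²⁺(aq) is produced by oxidation at the anode.
E°cell = E°(cathode) − E°(anode) = +0.807 − (+0.332) = +0.475 V.
The positive value indicates the reaction is spontaneous as written.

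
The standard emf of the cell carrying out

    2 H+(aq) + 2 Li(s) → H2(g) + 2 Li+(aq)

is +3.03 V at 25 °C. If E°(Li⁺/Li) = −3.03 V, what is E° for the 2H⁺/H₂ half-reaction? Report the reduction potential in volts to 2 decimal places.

In the reaction as written the 2H⁺/H₂ couple is reduced (cathode) and Li⁺/Li is oxidized (anode), so E°cell = E°(2H⁺/H₂) − E°(Li⁺/Li).
E°(2H⁺/H₂) = E°cell + E°(anode) = +3.03 + (−3.03) = +0.00 V.

+0.00 V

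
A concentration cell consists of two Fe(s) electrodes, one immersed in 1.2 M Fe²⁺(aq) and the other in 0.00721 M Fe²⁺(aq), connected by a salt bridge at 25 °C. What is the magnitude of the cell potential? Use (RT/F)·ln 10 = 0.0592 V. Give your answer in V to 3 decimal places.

0.066 V

For a concentration cell E°cell = 0, since both electrodes use the same couple.
The compartment with the higher Fe²⁺(aq) concentration (1.2 M) acts as the cathode; ions are reduced there and produced at the dilute (0.00721 M) anode.
With n = 2, Ecell = −(0.0592/2)·log([dilute]/[conc]) = −(0.0592/2)·log(0.00721/1.2) = +0.066 V.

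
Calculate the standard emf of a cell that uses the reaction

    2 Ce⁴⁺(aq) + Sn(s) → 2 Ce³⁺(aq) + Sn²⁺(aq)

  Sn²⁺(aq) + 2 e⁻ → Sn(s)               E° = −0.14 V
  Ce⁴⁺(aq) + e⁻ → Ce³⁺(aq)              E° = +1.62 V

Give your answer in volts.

In the reaction as written, Ce⁴⁺(aq) is reduced (cathode) and Sn²⁺(aq) is produced by oxidation at the anode.
E°cell = E°(cathode) − E°(anode) = +1.62 − (−0.14) = +1.76 V.

+1.76 V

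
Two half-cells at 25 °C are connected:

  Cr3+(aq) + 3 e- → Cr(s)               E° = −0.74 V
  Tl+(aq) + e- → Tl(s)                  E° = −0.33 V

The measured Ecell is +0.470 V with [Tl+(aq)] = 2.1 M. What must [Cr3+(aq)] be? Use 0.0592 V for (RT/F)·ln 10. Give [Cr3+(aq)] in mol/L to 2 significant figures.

The Tl⁺/Tl couple has the larger reduction potential, so it is the cathode: E°cell = −0.33 − (−0.74) = +0.41 V and n = 3.
From the Nernst equation, log Q = n(E° − E)/0.0592 = 3·(+0.41 − (+0.470))/0.0592 = −3.041.
The balanced reaction is 3 Tl+(aq) + Cr(s) → 3 Tl(s) + Cr3+(aq), so Q = [Cr3+(aq)] / [Tl+(aq)]^3.
Substituting the known concentrations and solving, log [Cr3+(aq)] = −2.074 and [Cr3+(aq)] = 0.0084 M.

0.0084 M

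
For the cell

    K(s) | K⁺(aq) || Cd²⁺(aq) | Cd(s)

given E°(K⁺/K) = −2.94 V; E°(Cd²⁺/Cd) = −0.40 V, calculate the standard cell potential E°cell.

By convention the left-hand electrode in cell notation is the anode (oxidation) and the right-hand electrode is the cathode (reduction).
E°cell = E°(right) − E°(left) = −0.40 − (−2.94) = +2.54 V.

+2.54 V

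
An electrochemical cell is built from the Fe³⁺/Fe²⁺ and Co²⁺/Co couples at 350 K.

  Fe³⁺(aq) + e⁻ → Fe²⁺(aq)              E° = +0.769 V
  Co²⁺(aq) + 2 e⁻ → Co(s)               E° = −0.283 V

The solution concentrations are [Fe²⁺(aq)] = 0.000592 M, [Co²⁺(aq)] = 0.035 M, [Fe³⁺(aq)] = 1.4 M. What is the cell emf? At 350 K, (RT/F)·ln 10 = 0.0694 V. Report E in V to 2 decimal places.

+1.34 V

The Fe³⁺/Fe²⁺ couple has the more positive E°, so it is the cathode; Co²⁺/Co is the anode.
E°cell = +0.769 − (−0.283) = +1.052 V, with n = 2 electrons transferred.
Balancing gives 2 Fe³⁺(aq) + Co(s) → 2 Fe²⁺(aq) + Co²⁺(aq); hence Q = ([Fe²⁺(aq)]^2·[Co²⁺(aq)]) / [Fe³⁺(aq)]^2 = 6.26×10^−9 (log Q = −8.204).
E = E° − (0.0694/n)·log Q = +1.052 − (0.0694/2)(−8.204) = +1.34 V.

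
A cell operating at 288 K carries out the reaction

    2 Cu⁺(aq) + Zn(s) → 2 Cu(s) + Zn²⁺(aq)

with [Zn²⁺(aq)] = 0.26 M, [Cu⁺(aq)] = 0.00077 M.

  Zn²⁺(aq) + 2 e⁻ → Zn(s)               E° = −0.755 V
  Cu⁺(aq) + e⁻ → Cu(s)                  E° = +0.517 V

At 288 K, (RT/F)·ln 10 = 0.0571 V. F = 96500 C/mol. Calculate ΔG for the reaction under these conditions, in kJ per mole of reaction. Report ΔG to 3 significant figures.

−214 kJ/mol

The standard cell potential is +0.517 − (−0.755) = +1.272 V, with n = 2 electrons in the balanced equation.
The reaction quotient is [Zn²⁺(aq)] / [Cu⁺(aq)]^2 = 4.39×10^5; by Nernst, E = +1.272 − (0.0571/2)(5.642) = +1.1109 V.
ΔG = −nFE = −(2)(96500)(+1.1109) J/mol = −214 kJ/mol.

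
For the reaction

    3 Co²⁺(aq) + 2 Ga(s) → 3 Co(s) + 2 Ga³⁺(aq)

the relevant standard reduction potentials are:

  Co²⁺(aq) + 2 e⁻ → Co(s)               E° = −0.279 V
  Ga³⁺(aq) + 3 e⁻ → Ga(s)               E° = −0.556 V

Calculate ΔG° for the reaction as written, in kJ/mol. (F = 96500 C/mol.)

−160 kJ/mol

In the reaction as written Co²⁺(aq) is reduced, so the Co²⁺/Co couple is the cathode and Ga³⁺/Ga is the anode.
E°cell = −0.279 − (−0.556) = +0.277 V; balancing electrons gives n = 6.
ΔG° = −nFE°cell = −(6)(96500)(+0.277) J/mol = −160 kJ/mol.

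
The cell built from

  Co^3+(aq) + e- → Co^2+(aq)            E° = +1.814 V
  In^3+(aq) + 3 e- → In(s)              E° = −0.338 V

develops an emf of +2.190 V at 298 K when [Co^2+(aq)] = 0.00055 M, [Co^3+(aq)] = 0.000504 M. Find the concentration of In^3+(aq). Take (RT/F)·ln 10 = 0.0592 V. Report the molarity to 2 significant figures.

The Co³⁺/Co²⁺ couple has the larger reduction potential, so it is the cathode: E°cell = +1.814 − (−0.338) = +2.152 V and n = 3.
Rearranging E = E° − (0.0592/n)·log Q gives log Q = 3(+2.152 − (+2.190))/0.0592 = −1.926.
Balancing electrons gives 3 Co^3+(aq) + In(s) → 3 Co^2+(aq) + In^3+(aq); thus Q = ([Co^2+(aq)]^3·[In^3+(aq)]) / [Co^3+(aq)]^3.
Isolating [In^3+(aq)] in Q = 10^{−1.926} yields log [In^3+(aq)] = −2.040, i.e. 0.0091 M.

0.0091 M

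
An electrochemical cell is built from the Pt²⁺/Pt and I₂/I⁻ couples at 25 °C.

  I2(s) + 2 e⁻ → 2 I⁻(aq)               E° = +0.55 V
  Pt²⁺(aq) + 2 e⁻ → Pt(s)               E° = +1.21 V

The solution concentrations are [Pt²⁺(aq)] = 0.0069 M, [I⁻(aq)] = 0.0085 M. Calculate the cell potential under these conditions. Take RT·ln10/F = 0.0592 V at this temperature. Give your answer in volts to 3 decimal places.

The Pt²⁺/Pt couple has the more positive E°, so it is the cathode; I₂/I⁻ is the anode.
The standard potential is +1.21 − (+0.55) = +0.66 V and the balanced reaction transfers n = 2 electrons.
The balanced reaction is Pt²⁺(aq) + 2 I⁻(aq) → Pt(s) + I2(s), so Q = 1 / ([Pt²⁺(aq)]·[I⁻(aq)]^2) = 2.01×10^6 and log Q = 6.302.
By the Nernst equation, E = +0.66 − (0.0592/2)·(6.302) = +0.473 V.

+0.473 V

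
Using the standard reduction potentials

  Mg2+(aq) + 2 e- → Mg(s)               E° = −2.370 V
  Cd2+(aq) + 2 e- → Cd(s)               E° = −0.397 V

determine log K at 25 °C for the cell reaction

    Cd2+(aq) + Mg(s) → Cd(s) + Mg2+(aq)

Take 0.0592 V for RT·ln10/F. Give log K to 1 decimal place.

The Cd²⁺/Cd couple is reduced (cathode); E°cell = −0.397 − (−2.370) = +1.973 V with n = 2.
At equilibrium E = 0, so log K = nE°cell / 0.0592 = (2)(+1.973) / 0.0592 = 66.7.

log K = 66.7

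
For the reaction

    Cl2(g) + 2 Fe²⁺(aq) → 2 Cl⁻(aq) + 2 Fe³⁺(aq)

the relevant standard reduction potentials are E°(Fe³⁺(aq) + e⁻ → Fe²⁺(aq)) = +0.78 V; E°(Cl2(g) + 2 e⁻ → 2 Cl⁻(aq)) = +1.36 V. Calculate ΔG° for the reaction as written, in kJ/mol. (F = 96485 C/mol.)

In the reaction as written Cl2(g) is reduced, so the Cl₂/Cl⁻ couple is the cathode and Fe³⁺/Fe²⁺ is the anode.
E°cell = +1.36 − (+0.78) = +0.58 V; balancing electrons gives n = 2.
ΔG° = −nFE°cell = −(2)(96485)(+0.58) J/mol = −112 kJ/mol.

−112 kJ/mol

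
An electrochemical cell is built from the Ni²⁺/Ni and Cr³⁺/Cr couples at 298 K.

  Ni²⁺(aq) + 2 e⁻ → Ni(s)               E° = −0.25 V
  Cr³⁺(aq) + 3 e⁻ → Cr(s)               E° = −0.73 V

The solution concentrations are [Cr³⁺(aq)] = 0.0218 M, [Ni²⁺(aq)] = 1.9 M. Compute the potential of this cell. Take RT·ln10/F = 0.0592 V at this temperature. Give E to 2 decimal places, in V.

Ni²⁺/Ni is reduced (cathode, E° = −0.25 V) and Cr³⁺/Cr is oxidized (anode).
E°cell = −0.25 − (−0.73) = +0.48 V, with n = 6 electrons transferred.
Balancing gives 3 Ni²⁺(aq) + 2 Cr(s) → 3 Ni(s) + 2 Cr³⁺(aq); hence Q = [Cr³⁺(aq)]^2 / [Ni²⁺(aq)]^3 = 6.93×10^−5 (log Q = −4.159).
By the Nernst equation, E = +0.48 − (0.0592/6)·(−4.159) = +0.52 V.

+0.52 V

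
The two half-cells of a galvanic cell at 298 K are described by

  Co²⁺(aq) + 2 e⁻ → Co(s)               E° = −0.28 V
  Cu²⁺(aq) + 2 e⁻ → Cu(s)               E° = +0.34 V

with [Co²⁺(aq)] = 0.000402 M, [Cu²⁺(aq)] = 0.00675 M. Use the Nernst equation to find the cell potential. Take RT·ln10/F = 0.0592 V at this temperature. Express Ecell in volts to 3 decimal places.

Since E°(Cu²⁺/Cu) > E°(Co²⁺/Co), Cu²⁺/Cu serves as the cathode.
The standard potential is +0.34 − (−0.28) = +0.62 V and the balanced reaction transfers n = 2 electrons.
The balanced reaction is Cu²⁺(aq) + Co(s) → Cu(s) + Co²⁺(aq), so Q = [Co²⁺(aq)] / [Cu²⁺(aq)] = 0.0596 and log Q = −1.225.
E = E° − (0.0592/n)·log Q = +0.62 − (0.0592/2)(−1.225) = +0.656 V.

+0.656 V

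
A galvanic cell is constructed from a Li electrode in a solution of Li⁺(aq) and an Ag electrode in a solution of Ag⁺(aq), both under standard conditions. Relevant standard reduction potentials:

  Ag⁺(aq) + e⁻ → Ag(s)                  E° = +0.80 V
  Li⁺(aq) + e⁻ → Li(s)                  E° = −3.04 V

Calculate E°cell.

The Ag⁺/Ag couple has the higher E°, so Ag ion is reduced (cathode) and Li is oxidized (anode).
E°cell = E°(cathode) − E°(anode) = +0.80 − (−3.04) = +3.84 V.

+3.84 V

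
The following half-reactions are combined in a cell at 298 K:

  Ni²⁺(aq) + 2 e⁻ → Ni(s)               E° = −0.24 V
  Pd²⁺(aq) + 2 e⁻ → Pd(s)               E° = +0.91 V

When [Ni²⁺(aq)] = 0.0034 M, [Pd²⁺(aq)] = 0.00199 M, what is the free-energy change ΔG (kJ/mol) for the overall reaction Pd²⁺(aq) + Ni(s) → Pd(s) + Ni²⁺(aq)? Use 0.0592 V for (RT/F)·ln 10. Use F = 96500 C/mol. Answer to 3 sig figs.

−221 kJ/mol

With Pd²⁺/Pd reduced at the cathode, E°cell = +0.91 − (−0.24) = +1.15 V and n = 2.
The reaction quotient is [Ni²⁺(aq)] / [Pd²⁺(aq)] = 1.71; by Nernst, E = +1.15 − (0.0592/2)(0.233) = +1.1431 V.
ΔG = −nFE = −(2)(96500)(+1.1431) J/mol = −221 kJ/mol.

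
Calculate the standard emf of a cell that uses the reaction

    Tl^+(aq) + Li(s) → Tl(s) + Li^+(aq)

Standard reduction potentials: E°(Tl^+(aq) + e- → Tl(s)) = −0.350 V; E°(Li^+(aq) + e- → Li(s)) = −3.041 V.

+2.691 V

In the reaction as written, Tl^+(aq) is reduced (cathode) and Li^+(aq) is produced by oxidation at the anode.
E°cell = E°(cathode) − E°(anode) = −0.350 − (−3.041) = +2.691 V.
The positive value indicates the reaction is spontaneous as written.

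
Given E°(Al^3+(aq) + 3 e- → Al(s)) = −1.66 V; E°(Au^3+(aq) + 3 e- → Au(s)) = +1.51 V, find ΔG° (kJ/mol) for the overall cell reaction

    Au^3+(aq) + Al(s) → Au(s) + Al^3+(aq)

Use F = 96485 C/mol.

−918 kJ/mol

In the reaction as written Au^3+(aq) is reduced, so the Au³⁺/Au couple is the cathode and Al³⁺/Al is the anode.
E°cell = +1.51 − (−1.66) = +3.17 V; balancing electrons gives n = 3.
ΔG° = −nFE°cell = −(3)(96485)(+3.17) J/mol = −918 kJ/mol.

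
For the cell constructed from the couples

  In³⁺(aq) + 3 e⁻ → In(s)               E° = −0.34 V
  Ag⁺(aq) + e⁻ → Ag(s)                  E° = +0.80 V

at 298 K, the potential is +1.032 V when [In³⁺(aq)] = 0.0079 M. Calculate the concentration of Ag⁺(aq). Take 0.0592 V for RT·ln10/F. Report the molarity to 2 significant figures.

Ag⁺/Ag is the cathode (higher E°); E°cell = +0.80 − (−0.34) = +1.14 V with n = 3.
Since E = E° − (0.0592/n)·log Q, log Q = n(E° − E)/0.0592 = 5.473.
The balanced reaction is 3 Ag⁺(aq) + In(s) → 3 Ag(s) + In³⁺(aq), so Q = [In³⁺(aq)] / [Ag⁺(aq)]^3.
Substituting the known concentrations and solving, log [Ag⁺(aq)] = −2.525 and [Ag⁺(aq)] = 0.0030 M.

0.0030 M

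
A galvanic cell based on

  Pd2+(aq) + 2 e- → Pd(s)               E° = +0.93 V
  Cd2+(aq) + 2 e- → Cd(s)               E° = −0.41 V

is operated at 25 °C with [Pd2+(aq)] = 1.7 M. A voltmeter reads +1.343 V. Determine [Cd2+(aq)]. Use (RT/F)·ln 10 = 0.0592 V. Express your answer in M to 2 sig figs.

The Pd²⁺/Pd couple has the larger reduction potential, so it is the cathode: E°cell = +0.93 − (−0.41) = +1.34 V and n = 2.
Since E = E° − (0.0592/n)·log Q, log Q = n(E° − E)/0.0592 = −0.101.
The balanced reaction is Pd2+(aq) + Cd(s) → Pd(s) + Cd2+(aq), so Q = [Cd2+(aq)] / [Pd2+(aq)].
Substituting the known concentrations and solving, log [Cd2+(aq)] = 0.129 and [Cd2+(aq)] = 1.3 M.

1.3 M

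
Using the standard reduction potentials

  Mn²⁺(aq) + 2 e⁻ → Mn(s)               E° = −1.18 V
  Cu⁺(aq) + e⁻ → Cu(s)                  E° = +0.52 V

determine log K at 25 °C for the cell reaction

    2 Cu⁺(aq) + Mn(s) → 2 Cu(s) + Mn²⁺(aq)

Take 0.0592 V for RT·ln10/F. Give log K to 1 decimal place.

The Cu⁺/Cu couple is reduced (cathode); E°cell = +0.52 − (−1.18) = +1.70 V with n = 2.
At equilibrium E = 0, so log K = nE°cell / 0.0592 = (2)(+1.70) / 0.0592 = 57.4.

log K = 57.4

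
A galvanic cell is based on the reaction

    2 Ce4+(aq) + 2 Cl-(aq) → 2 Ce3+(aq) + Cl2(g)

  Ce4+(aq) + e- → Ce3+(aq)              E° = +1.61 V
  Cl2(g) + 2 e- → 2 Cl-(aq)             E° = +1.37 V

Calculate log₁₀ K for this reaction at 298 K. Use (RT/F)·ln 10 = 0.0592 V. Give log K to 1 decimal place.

The Ce⁴⁺/Ce³⁺ couple is reduced (cathode); E°cell = +1.61 − (+1.37) = +0.24 V with n = 2.
At equilibrium E = 0, so log K = nE°cell / 0.0592 = (2)(+0.24) / 0.0592 = 8.1.

log K = 8.1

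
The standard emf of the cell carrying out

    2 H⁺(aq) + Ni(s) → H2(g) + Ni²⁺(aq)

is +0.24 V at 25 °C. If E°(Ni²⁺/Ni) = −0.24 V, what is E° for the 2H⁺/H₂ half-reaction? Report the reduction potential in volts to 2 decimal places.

+0.00 V

In the reaction as written the 2H⁺/H₂ couple is reduced (cathode) and Ni²⁺/Ni is oxidized (anode), so E°cell = E°(2H⁺/H₂) − E°(Ni²⁺/Ni).
E°(2H⁺/H₂) = E°cell + E°(anode) = +0.24 + (−0.24) = +0.00 V.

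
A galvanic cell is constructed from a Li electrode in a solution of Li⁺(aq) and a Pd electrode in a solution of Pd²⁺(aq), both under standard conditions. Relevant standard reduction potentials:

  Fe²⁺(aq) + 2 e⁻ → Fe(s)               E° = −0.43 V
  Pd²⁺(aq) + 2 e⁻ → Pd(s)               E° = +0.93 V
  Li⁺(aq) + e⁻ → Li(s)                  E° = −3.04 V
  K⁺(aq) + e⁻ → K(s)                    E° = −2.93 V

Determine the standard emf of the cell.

+3.97 V

Of the two couples in this cell, the one with the more positive reduction potential is reduced at the cathode: here that is Pd²⁺/Pd (+0.93 V); Li⁺/Li (−3.04 V) is the anode.
E°cell = E°(cathode) − E°(anode) = +0.93 − (−3.04) = +3.97 V.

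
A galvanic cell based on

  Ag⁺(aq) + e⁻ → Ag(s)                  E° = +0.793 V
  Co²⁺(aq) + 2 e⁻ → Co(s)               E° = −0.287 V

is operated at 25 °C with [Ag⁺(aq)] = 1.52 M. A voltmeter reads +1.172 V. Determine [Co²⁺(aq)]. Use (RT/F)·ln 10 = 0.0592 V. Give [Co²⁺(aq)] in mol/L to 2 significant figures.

The Ag⁺/Ag couple has the larger reduction potential, so it is the cathode: E°cell = +0.793 − (−0.287) = +1.080 V and n = 2.
Rearranging E = E° − (0.0592/n)·log Q gives log Q = 2(+1.080 − (+1.172))/0.0592 = −3.108.
Balancing electrons gives 2 Ag⁺(aq) + Co(s) → 2 Ag(s) + Co²⁺(aq); thus Q = [Co²⁺(aq)] / [Ag⁺(aq)]^2.
Isolating [Co²⁺(aq)] in Q = 10^{−3.108} yields log [Co²⁺(aq)] = −2.744, i.e. 0.0018 M.

0.0018 M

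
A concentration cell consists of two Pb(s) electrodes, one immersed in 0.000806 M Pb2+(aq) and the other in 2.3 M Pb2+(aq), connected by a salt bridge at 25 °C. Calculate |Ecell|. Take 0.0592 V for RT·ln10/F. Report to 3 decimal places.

For a concentration cell E°cell = 0, since both electrodes use the same couple.
The compartment with the higher Pb2+(aq) concentration (2.3 M) acts as the cathode; ions are reduced there and produced at the dilute (0.000806 M) anode.
With n = 2, Ecell = −(0.0592/2)·log([dilute]/[conc]) = −(0.0592/2)·log(0.000806/2.3) = +0.102 V.

0.102 V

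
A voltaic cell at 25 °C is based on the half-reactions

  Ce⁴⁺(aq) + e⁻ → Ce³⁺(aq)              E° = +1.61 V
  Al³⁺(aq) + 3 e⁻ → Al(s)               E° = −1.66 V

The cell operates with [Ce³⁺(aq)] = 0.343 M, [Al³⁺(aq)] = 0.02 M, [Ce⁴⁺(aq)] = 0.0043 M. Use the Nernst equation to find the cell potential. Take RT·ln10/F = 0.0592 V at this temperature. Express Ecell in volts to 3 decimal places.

+3.191 V

The Ce⁴⁺/Ce³⁺ couple has the more positive E°, so it is the cathode; Al³⁺/Al is the anode.
E°cell = +1.61 − (−1.66) = +3.27 V, with n = 3 electrons transferred.
Balancing gives 3 Ce⁴⁺(aq) + Al(s) → 3 Ce³⁺(aq) + Al³⁺(aq); hence Q = ([Ce³⁺(aq)]^3·[Al³⁺(aq)]) / [Ce⁴⁺(aq)]^3 = 1.02×10^4 (log Q = 4.007).
E = E° − (0.0592/n)·log Q = +3.27 − (0.0592/3)(4.007) = +3.191 V.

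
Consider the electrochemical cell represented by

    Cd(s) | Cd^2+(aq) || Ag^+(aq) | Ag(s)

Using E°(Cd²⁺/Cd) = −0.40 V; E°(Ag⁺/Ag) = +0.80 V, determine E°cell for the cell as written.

+1.20 V

By convention the left-hand electrode in cell notation is the anode (oxidation) and the right-hand electrode is the cathode (reduction).
E°cell = E°(right) − E°(left) = +0.80 − (−0.40) = +1.20 V.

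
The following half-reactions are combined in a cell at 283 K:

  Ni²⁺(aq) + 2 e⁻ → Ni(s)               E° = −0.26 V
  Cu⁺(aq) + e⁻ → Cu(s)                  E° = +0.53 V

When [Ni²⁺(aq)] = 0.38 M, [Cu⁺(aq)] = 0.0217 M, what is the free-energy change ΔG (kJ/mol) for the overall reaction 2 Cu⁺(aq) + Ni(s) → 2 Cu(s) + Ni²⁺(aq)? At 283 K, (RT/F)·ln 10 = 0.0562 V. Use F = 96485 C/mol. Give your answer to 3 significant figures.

E°cell = +0.53 − (−0.26) = +0.79 V; the balanced reaction transfers n = 2 electrons.
Here Q = [Ni²⁺(aq)] / [Cu⁺(aq)]^2 = 807 (log Q = 2.907), giving E = +0.79 − (0.0562/2)·(2.907) = +0.7083 V.
Then ΔG = −nFE = −2 × 96485 × +0.7083 J/mol = −137 kJ/mol.

−137 kJ/mol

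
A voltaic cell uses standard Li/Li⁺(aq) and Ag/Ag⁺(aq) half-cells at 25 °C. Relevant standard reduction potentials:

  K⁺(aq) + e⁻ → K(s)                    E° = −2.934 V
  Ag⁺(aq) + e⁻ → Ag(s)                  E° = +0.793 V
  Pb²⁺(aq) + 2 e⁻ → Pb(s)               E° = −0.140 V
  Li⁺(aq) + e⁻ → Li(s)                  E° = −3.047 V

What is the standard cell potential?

+3.840 V

Of the two couples in this cell, the one with the more positive reduction potential is reduced at the cathode: here that is Ag⁺/Ag (+0.793 V); Li⁺/Li (−3.047 V) is the anode.
E°cell = E°(cathode) − E°(anode) = +0.793 − (−3.047) = +3.840 V.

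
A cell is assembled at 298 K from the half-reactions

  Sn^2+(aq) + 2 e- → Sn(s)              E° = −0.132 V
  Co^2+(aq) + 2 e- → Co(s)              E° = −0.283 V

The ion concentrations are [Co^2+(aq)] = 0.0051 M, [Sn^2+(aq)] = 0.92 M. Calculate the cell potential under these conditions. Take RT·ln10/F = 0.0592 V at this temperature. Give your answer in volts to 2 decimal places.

+0.22 V

Since E°(Sn²⁺/Sn) > E°(Co²⁺/Co), Sn²⁺/Sn serves as the cathode.
E°cell = −0.132 − (−0.283) = +0.151 V, with n = 2 electrons transferred.
The balanced reaction is Sn^2+(aq) + Co(s) → Sn(s) + Co^2+(aq), so Q = [Co^2+(aq)] / [Sn^2+(aq)] = 0.00554 and log Q = −2.256.
E = E° − (0.0592/n)·log Q = +0.151 − (0.0592/2)(−2.256) = +0.22 V.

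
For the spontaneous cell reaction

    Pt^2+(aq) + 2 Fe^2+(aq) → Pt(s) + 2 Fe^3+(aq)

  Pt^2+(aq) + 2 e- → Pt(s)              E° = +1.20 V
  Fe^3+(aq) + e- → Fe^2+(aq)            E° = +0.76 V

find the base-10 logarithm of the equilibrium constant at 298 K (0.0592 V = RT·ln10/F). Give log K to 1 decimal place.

The Pt²⁺/Pt couple is reduced (cathode); E°cell = +1.20 − (+0.76) = +0.44 V with n = 2.
At equilibrium E = 0, so log K = nE°cell / 0.0592 = (2)(+0.44) / 0.0592 = 14.9.

log K = 14.9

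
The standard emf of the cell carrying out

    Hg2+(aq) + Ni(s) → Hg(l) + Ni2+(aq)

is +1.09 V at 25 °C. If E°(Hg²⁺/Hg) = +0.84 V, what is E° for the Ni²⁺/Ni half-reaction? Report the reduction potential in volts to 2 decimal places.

−0.25 V

In the reaction as written the Hg²⁺/Hg couple is reduced (cathode) and Ni²⁺/Ni is oxidized (anode), so E°cell = E°(Hg²⁺/Hg) − E°(Ni²⁺/Ni).
E°(Ni²⁺/Ni) = E°(cathode) − E°cell = +0.84 − (+1.09) = −0.25 V.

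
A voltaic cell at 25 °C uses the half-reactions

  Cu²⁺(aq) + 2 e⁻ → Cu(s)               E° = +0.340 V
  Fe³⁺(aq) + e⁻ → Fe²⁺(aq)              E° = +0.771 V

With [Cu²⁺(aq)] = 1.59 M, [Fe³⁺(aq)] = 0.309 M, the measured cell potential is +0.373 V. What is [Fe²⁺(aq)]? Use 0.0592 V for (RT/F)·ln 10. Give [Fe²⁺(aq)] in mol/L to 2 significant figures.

2.3 M

With Fe³⁺/Fe²⁺ at the cathode and Cu²⁺/Cu at the anode, E°cell = +0.771 − (+0.340) = +0.431 V (n = 2).
Since E = E° − (0.0592/n)·log Q, log Q = n(E° − E)/0.0592 = 1.959.
For 2 Fe³⁺(aq) + Cu(s) → 2 Fe²⁺(aq) + Cu²⁺(aq), the reaction quotient is Q = ([Fe²⁺(aq)]^2·[Cu²⁺(aq)]) / [Fe³⁺(aq)]^2.
Substituting the known concentrations and solving, log [Fe²⁺(aq)] = 0.369 and [Fe²⁺(aq)] = 2.3 M.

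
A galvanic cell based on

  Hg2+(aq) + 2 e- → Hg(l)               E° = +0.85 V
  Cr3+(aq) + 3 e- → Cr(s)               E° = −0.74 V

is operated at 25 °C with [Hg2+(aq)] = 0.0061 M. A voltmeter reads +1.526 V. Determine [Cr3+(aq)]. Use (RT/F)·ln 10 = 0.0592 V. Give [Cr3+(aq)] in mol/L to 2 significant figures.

The Hg²⁺/Hg couple has the larger reduction potential, so it is the cathode: E°cell = +0.85 − (−0.74) = +1.59 V and n = 6.
Since E = E° − (0.0592/n)·log Q, log Q = n(E° − E)/0.0592 = 6.486.
The balanced reaction is 3 Hg2+(aq) + 2 Cr(s) → 3 Hg(l) + 2 Cr3+(aq), so Q = [Cr3+(aq)]^2 / [Hg2+(aq)]^3.
Isolating [Cr3+(aq)] in Q = 10^{6.486} yields log [Cr3+(aq)] = −0.079, i.e. 0.83 M.

0.83 M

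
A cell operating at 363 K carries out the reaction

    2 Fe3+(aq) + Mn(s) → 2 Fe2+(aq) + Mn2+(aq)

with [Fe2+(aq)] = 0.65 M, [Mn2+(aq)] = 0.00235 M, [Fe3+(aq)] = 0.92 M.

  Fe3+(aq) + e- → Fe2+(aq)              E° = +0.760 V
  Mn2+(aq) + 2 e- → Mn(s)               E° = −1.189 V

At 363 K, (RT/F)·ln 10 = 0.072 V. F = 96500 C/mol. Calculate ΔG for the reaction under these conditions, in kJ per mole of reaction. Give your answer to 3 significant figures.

−397 kJ/mol

E°cell = +0.760 − (−1.189) = +1.949 V; the balanced reaction transfers n = 2 electrons.
Q = ([Fe2+(aq)]^2·[Mn2+(aq)]) / [Fe3+(aq)]^2 = 0.00117, so log Q = −2.931 and E = +1.949 − (0.072/2)(−2.931) = +2.0545 V.
ΔG = −nFE = −(2)(96500)(+2.0545) J/mol = −397 kJ/mol.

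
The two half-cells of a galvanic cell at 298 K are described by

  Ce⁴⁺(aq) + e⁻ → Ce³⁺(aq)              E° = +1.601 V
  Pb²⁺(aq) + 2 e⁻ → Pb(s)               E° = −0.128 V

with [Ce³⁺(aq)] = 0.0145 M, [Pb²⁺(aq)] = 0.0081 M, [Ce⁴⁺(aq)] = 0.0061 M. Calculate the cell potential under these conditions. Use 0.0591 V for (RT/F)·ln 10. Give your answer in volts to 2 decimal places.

+1.77 V

Ce⁴⁺/Ce³⁺ is reduced (cathode, E° = +1.601 V) and Pb²⁺/Pb is oxidized (anode).
E°cell = E°cat − E°an = +1.601 − (−0.128) = +1.729 V; n = 2.
For the overall reaction 2 Ce⁴⁺(aq) + Pb(s) → 2 Ce³⁺(aq) + Pb²⁺(aq), Q = ([Ce³⁺(aq)]^2·[Pb²⁺(aq)]) / [Ce⁴⁺(aq)]^2 = 0.0458, giving log Q = −1.339.
E = E° − (0.0591/n)·log Q = +1.729 − (0.0591/2)(−1.339) = +1.77 V.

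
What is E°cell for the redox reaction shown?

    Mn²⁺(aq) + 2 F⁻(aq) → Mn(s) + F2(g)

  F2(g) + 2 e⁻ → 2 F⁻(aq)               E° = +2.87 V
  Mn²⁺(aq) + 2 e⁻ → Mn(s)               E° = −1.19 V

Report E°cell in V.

Mn²⁺(aq) gains electrons, so the Mn²⁺/Mn couple is the cathode; the F₂/F⁻ couple is the anode.
E°cell = E°(cathode) − E°(anode) = −1.19 − (+2.87) = −4.06 V.

−4.06 V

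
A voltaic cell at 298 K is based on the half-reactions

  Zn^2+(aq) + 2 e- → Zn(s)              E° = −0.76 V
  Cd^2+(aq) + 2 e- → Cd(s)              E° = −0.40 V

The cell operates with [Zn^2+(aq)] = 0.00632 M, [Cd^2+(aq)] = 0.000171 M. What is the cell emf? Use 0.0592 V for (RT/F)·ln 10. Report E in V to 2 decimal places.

Cd²⁺/Cd is reduced (cathode, E° = −0.40 V) and Zn²⁺/Zn is oxidized (anode).
E°cell = E°cat − E°an = −0.40 − (−0.76) = +0.36 V; n = 2.
For the overall reaction Cd^2+(aq) + Zn(s) → Cd(s) + Zn^2+(aq), Q = [Zn^2+(aq)] / [Cd^2+(aq)] = 37, giving log Q = 1.568.
Applying E = E° − (RT ln10/nF)·log Q gives +0.36 − (0.0592/2)(1.568) = +0.31 V.

+0.31 V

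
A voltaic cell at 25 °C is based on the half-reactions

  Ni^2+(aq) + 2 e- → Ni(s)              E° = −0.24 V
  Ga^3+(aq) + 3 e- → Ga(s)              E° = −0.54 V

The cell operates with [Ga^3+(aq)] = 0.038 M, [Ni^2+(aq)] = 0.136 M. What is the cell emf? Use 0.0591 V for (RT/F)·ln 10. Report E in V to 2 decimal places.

+0.30 V

Since E°(Ni²⁺/Ni) > E°(Ga³⁺/Ga), Ni²⁺/Ni serves as the cathode.
E°cell = −0.24 − (−0.54) = +0.30 V, with n = 6 electrons transferred.
The balanced reaction is 3 Ni^2+(aq) + 2 Ga(s) → 3 Ni(s) + 2 Ga^3+(aq), so Q = [Ga^3+(aq)]^2 / [Ni^2+(aq)]^3 = 0.574 and log Q = −0.241.
Applying E = E° − (RT ln10/nF)·log Q gives +0.30 − (0.0591/6)(−0.241) = +0.30 V.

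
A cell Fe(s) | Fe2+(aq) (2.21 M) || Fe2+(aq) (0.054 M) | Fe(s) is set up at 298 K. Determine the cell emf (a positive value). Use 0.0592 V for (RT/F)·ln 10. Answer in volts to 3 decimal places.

For a concentration cell E°cell = 0, since both electrodes use the same couple.
The compartment with the higher Fe2+(aq) concentration (2.21 M) acts as the cathode; ions are reduced there and produced at the dilute (0.054 M) anode.
With n = 2, Ecell = −(0.0592/2)·log([dilute]/[conc]) = −(0.0592/2)·log(0.054/2.21) = +0.048 V.

0.048 V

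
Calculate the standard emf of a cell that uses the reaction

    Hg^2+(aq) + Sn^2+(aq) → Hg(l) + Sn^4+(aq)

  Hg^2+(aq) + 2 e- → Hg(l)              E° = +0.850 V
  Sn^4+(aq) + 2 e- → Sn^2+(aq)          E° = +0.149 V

In the reaction as written, Hg^2+(aq) is reduced (cathode) and Sn^4+(aq) is produced by oxidation at the anode.
E°cell = E°(cathode) − E°(anode) = +0.850 − (+0.149) = +0.701 V.

+0.701 V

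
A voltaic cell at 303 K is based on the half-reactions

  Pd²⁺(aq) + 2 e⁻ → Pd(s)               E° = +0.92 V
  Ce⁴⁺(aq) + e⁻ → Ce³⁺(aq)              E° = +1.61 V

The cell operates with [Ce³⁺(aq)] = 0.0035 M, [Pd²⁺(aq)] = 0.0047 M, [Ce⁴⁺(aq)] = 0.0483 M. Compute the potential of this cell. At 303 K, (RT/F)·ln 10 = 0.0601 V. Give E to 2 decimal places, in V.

+0.83 V

The Ce⁴⁺/Ce³⁺ couple has the more positive E°, so it is the cathode; Pd²⁺/Pd is the anode.
E°cell = E°cat − E°an = +1.61 − (+0.92) = +0.69 V; n = 2.
Balancing gives 2 Ce⁴⁺(aq) + Pd(s) → 2 Ce³⁺(aq) + Pd²⁺(aq); hence Q = ([Ce³⁺(aq)]^2·[Pd²⁺(aq)]) / [Ce⁴⁺(aq)]^2 = 2.47×10^−5 (log Q = −4.608).
Applying E = E° − (RT ln10/nF)·log Q gives +0.69 − (0.0601/2)(−4.608) = +0.83 V.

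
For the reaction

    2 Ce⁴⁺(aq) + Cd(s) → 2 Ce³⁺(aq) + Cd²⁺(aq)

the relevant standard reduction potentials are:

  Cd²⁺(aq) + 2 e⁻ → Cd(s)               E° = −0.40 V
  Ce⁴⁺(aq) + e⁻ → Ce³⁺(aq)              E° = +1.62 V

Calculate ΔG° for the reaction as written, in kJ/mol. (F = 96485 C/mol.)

−390 kJ/mol

In the reaction as written Ce⁴⁺(aq) is reduced, so the Ce⁴⁺/Ce³⁺ couple is the cathode and Cd²⁺/Cd is the anode.
E°cell = +1.62 − (−0.40) = +2.02 V; balancing electrons gives n = 2.
ΔG° = −nFE°cell = −(2)(96485)(+2.02) J/mol = −390 kJ/mol.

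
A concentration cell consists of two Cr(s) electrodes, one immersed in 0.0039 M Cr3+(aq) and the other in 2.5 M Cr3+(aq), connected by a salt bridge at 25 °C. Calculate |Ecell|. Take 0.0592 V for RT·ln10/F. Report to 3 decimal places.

For a concentration cell E°cell = 0, since both electrodes use the same couple.
The compartment with the higher Cr3+(aq) concentration (2.5 M) acts as the cathode; ions are reduced there and produced at the dilute (0.0039 M) anode.
With n = 3, Ecell = −(0.0592/3)·log([dilute]/[conc]) = −(0.0592/3)·log(0.0039/2.5) = +0.055 V.

0.055 V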